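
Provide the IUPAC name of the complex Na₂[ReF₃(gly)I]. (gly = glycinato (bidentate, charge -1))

The 2 sodium counter-ions carry a total charge of +2, so each complex ion is 2−.
Ligand charges: 3×fluoro (-1 each), 1×iodo (-1 each), 1×glycinato (-1 each); total -5. So Re + (-5) = 2−, giving Re = +3.
Ligands are named alphabetically: fluoro before glycinato before iodo.
The complex ion is anionic, so rhenium takes the -ate form rhenate(III).

sodium trifluoro(glycinato)iodorhenate(III)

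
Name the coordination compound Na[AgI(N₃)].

sodium azidoiodoargentate(I)

The 1 sodium counter-ion carries a total charge of +1, so each complex ion is 1−.
Ligand charges: 1×iodo (-1 each), 1×azido (-1 each); total -2. So Ag + (-2) = 1−, giving Ag = +1.
Ligands are named alphabetically: azido before iodo.
The complex ion is anionic, so silver takes the -ate form argentate(I).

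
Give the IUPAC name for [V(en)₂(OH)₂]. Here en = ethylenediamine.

bis(ethylenediamine)dihydroxovanadium(II)

There is no counter-ion, so the complex is neutral overall.
Ligand charges: 2×ethylenediamine (neutral), 2×hydroxo (-1 each); total -2. So V + (-2) = 0, giving V = +2.
Ligands are named alphabetically: ethylenediamine before hydroxo.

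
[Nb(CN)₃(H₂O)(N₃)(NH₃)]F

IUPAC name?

ammineaquaazidotricyanoniobium(V) fluoride

The 1 fluoride counter-ion carries a total charge of -1, so each complex ion is 1+.
Ligand charges: 1×aqua (neutral), 3×cyano (-1 each), 1×azido (-1 each), 1×ammine (neutral); total -4. So Nb + (-4) = 1+, giving Nb = +5.
Ligands are named alphabetically: ammine before aqua before azido before cyano.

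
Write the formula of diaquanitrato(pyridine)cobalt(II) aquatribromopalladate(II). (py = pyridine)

Cation [Co…]: ligand charges -1, Co(II) ⇒ ion charge 1+.
Anion [Pd…]: ligand charges -3, Pd(II) ⇒ ion charge 1−.
One 1+ cation balances one 1− anion.

[Co(H2O)2(NO3)(py)][PdBr3(H2O)]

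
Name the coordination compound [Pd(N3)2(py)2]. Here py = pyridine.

diazidobis(pyridine)palladium(II)

There is no counter-ion, so the complex is neutral overall.
Ligand charges: 2×pyridine (neutral), 2×azido (-1 each); total -2. So Pd + (-2) = 0, giving Pd = +2.
Ligands are named alphabetically: azido before pyridine.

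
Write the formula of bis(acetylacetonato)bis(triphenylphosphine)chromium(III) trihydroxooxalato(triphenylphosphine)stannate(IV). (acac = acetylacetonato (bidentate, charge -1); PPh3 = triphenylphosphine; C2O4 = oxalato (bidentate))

[Cr(acac)2(PPh3)2][Sn(C2O4)(OH)3(PPh3)]

Cation [Cr…]: ligand charges -2, Cr(III) ⇒ ion charge 1+.
Anion [Sn…]: ligand charges -5, Sn(IV) ⇒ ion charge 1−.
One 1+ cation balances one 1− anion.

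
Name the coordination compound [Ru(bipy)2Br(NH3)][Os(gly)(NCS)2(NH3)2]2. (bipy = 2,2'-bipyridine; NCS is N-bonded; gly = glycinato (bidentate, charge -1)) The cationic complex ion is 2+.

amminebis(2,2'-bipyridine)bromoruthenium(III) diammine(glycinato)diisothiocyanatoosmate(II)

Both ions are complex: the cation is named first with the plain metal name, the anion second with the -ate form; each ion's ligands are alphabetised independently.
The complex cation is given as 2+; its ligand charges sum to -1, so Ru = +3.
With 2 anions per cation, each anion must be 2/2 = 1−.
Anion: ligand charges sum to -3; for the ion to be 1−, Os = +2.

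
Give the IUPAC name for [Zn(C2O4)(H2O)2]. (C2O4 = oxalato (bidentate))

diaquaoxalatozinc(II)

There is no counter-ion, so the complex is neutral overall.
Ligand charges: 1×oxalato (-2 each), 2×aqua (neutral); total -2. So Zn + (-2) = 0, giving Zn = +2.
Ligands are named alphabetically: aqua before oxalato.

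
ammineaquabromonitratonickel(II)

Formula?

[NiBr(H2O)(NH3)(NO3)]

Ligands: 1 bromo (Br, -1), 1 nitrato (NO3, -1), 1 ammine (NH3, neutral), 1 aqua (H2O, neutral). Ligand charge sum = -2.
With Ni in oxidation state +2, the complex ion is [Ni...].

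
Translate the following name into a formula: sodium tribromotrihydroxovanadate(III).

Na3[VBr3(OH)3]

Ligands: 3 bromo (Br, -1), 3 hydroxo (OH, -1). Ligand charge sum = -6.
With V in oxidation state +3, the complex ion is [V...]^3−.
Charge balance with sodium (+1) requires 1 complex ion per 3 sodium.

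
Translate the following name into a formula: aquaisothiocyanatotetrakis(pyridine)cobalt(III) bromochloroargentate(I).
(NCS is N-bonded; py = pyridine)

[Co(H2O)(NCS)(py)4][AgBrCl]2

Cation [Co…]: ligand charges -1, Co(III) ⇒ ion charge 2+.
Anion [Ag…]: ligand charges -2, Ag(I) ⇒ ion charge 1−.
One 2+ cation requires 2 of the 1− anion.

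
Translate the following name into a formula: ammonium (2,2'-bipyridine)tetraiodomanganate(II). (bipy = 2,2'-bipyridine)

(NH4)2[Mn(bipy)I4]

Ligands: 1 2,2'-bipyridine (bipy, neutral), 4 iodo (I, -1). Ligand charge sum = -4.
Charge balance with ammonium (+1) requires 1 complex ion per 2 ammonium.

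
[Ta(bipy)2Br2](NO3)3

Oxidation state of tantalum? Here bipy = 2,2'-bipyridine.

+5

3 nitrate outside the brackets (-1 each) → the complex ion is 3+.
Ligand charges: 2×Br = -2; 2×bipy neutral; sum -2.
Ta + (-2) = 3+ ⇒ Ta is +5.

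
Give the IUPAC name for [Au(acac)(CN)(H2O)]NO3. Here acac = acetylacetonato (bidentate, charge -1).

(acetylacetonato)aquacyanogold(III) nitrate

The 1 nitrate counter-ion carries a total charge of -1, so each complex ion is 1+.
Ligand charges: 1×aqua (neutral), 1×acetylacetonato (-1 each), 1×cyano (-1 each); total -2. So Au + (-2) = 1+, giving Au = +3.
Ligands are named alphabetically: acetylacetonato before aqua before cyano.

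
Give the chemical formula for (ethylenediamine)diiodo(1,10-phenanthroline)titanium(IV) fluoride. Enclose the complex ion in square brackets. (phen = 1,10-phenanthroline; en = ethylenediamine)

[Ti(en)I2(phen)]F2

Ligands: 1 1,10-phenanthroline (phen, neutral), 2 iodo (I, -1), 1 ethylenediamine (en, neutral). Ligand charge sum = -2.
With Ti in oxidation state +4, the complex ion is [Ti...]^2+.
Charge balance with fluoride (-1) requires 1 complex ion per 2 fluoride.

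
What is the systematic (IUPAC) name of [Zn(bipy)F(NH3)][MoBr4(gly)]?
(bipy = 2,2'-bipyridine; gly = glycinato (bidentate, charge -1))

Zinc is always +2 in its complexes; the cation's ligand charges sum to -1, so the complex cation is 1+.
A 1:1 salt means the anion carries the equal and opposite charge, 1−.
Anion: ligand charges sum to -5; for the ion to be 1−, Mo = +4.

ammine(2,2'-bipyridine)fluorozinc(II) tetrabromo(glycinato)molybdate(IV)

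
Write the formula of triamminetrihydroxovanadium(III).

Ligands: 3 hydroxo (OH, -1), 3 ammine (NH3, neutral). Ligand charge sum = -3.
With V in oxidation state +3, the complex ion is [V...].

[V(NH3)3(OH)3]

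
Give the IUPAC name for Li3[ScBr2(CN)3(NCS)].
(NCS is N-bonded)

lithium dibromotricyanoisothiocyanatoscandate(III)

The 3 lithium counter-ions carry a total charge of +3, so each complex ion is 3−.
Ligand charges: 2×bromo (-1 each), 3×cyano (-1 each), 1×isothiocyanato (-1 each); total -6. So Sc + (-6) = 3−, giving Sc = +3.
Ligands are named alphabetically: bromo before cyano before isothiocyanato.
The complex ion is anionic, so scandium takes the -ate form scandate(III).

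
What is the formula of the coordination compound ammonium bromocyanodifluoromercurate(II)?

Ligands: 1 bromo (Br, -1), 1 cyano (CN, -1), 2 fluoro (F, -1). Ligand charge sum = -4.
Charge balance with ammonium (+1) requires 1 complex ion per 2 ammonium.

(NH4)2[HgBr(CN)F2]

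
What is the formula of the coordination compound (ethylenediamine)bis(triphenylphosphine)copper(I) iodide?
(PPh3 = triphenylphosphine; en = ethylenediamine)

Ligands: 2 triphenylphosphine (PPh3, neutral), 1 ethylenediamine (en, neutral). Ligand charge sum = 0.
Charge balance with iodide (-1) requires 1 complex ion per 1 iodide.

[Cu(en)(PPh3)2]I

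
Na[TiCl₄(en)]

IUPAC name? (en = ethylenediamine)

sodium tetrachloro(ethylenediamine)titanate(III)

The 1 sodium counter-ion carries a total charge of +1, so each complex ion is 1−.
Ligand charges: 1×ethylenediamine (neutral), 4×chloro (-1 each); total -4. So Ti + (-4) = 1−, giving Ti = +3.
The complex ion is anionic, so titanium takes the -ate form titanate(III).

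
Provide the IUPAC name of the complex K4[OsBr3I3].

potassium tribromotriiodoosmate(II)

The 4 potassium counter-ions carry a total charge of +4, so each complex ion is 4−.
Ligand charges: 3×iodo (-1 each), 3×bromo (-1 each); total -6. So Os + (-6) = 4−, giving Os = +2.
Ligands are named alphabetically: bromo before iodo.
The complex ion is anionic, so osmium takes the -ate form osmate(II).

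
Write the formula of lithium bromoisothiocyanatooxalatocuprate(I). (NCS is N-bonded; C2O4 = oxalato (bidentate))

Li3[CuBr(C2O4)(NCS)]

Ligands: 1 isothiocyanato (NCS, -1), 1 oxalato (C2O4, -2), 1 bromo (Br, -1). Ligand charge sum = -4.
With Cu in oxidation state +1, the complex ion is [Cu...]^3−.
Charge balance with lithium (+1) requires 1 complex ion per 3 lithium.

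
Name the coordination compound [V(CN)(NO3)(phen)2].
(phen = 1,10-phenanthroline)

There is no counter-ion, so the complex is neutral overall.
Ligand charges: 1×nitrato (-1 each), 1×cyano (-1 each), 2×1,10-phenanthroline (neutral); total -2. So V + (-2) = 0, giving V = +2.
Ligands are named alphabetically: cyano before nitrato before phenanthroline.

cyanonitratobis(1,10-phenanthroline)vanadium(II)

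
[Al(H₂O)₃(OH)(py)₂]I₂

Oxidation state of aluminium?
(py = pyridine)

+3

2 iodide outside the brackets (-1 each) → the complex ion is 2+.
Ligand charges: 3×H2O neutral; 1×OH = -1; 2×py neutral; sum -1.
Al + (-1) = 2+ ⇒ Al is +3.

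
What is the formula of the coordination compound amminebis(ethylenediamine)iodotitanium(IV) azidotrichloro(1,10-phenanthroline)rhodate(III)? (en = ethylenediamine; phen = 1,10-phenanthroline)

[Ti(en)2I(NH3)][RhCl3(N3)(phen)]3

Cation [Ti…]: ligand charges -1, Ti(IV) ⇒ ion charge 3+.
Anion [Rh…]: ligand charges -4, Rh(III) ⇒ ion charge 1−.
One 3+ cation requires 3 of the 1− anion.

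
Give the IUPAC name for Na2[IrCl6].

sodium hexachloroiridate(IV)

The 2 sodium counter-ions carry a total charge of +2, so each complex ion is 2−.
Ligand charges: 6×chloro (-1 each); total -6. So Ir + (-6) = 2−, giving Ir = +4.
The complex ion is anionic, so iridium takes the -ate form iridate(IV).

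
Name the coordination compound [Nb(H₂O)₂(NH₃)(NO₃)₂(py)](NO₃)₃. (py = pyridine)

The 3 nitrate counter-ions carry a total charge of -3, so each complex ion is 3+.
Ligand charges: 2×nitrato (-1 each), 2×aqua (neutral), 1×pyridine (neutral), 1×ammine (neutral); total -2. So Nb + (-2) = 3+, giving Nb = +5.
Ligands are named alphabetically: ammine before aqua before nitrato before pyridine.

amminediaquadinitrato(pyridine)niobium(V) nitrate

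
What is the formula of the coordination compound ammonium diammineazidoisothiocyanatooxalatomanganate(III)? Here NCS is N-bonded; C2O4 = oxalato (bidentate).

Ligands: 1 isothiocyanato (NCS, -1), 1 oxalato (C2O4, -2), 2 ammine (NH3, neutral), 1 azido (N3, -1). Ligand charge sum = -4.
With Mn in oxidation state +3, the complex ion is [Mn...]^1−.
Charge balance with ammonium (+1) requires 1 complex ion per 1 ammonium.

NH4[Mn(C2O4)(N3)(NCS)(NH3)2]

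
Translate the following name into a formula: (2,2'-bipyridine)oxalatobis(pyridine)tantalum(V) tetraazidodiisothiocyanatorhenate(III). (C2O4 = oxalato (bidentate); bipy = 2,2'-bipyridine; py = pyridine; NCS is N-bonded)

Cation [Ta…]: ligand charges -2, Ta(V) ⇒ ion charge 3+.
Anion [Re…]: ligand charges -6, Re(III) ⇒ ion charge 3−.
One 3+ cation balances one 3− anion.

[Ta(bipy)(C2O4)(py)2][Re(N3)4(NCS)2]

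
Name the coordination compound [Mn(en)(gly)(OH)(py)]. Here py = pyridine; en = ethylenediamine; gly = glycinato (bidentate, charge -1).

(ethylenediamine)(glycinato)hydroxo(pyridine)manganese(II)

There is no counter-ion, so the complex is neutral overall.
Ligand charges: 1×hydroxo (-1 each), 1×pyridine (neutral), 1×ethylenediamine (neutral), 1×glycinato (-1 each); total -2. So Mn + (-2) = 0, giving Mn = +2.
Ligands are named alphabetically: ethylenediamine before glycinato before hydroxo before pyridine.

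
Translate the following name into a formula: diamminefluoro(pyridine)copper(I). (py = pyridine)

[CuF(NH3)2(py)]

Ligands: 1 pyridine (py, neutral), 1 fluoro (F, -1), 2 ammine (NH3, neutral). Ligand charge sum = -1.
With Cu in oxidation state +1, the complex ion is [Cu...].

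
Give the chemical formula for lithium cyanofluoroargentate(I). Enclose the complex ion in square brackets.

Li[Ag(CN)F]

Ligands: 1 fluoro (F, -1), 1 cyano (CN, -1). Ligand charge sum = -2.
With Ag in oxidation state +1, the complex ion is [Ag...]^1−.
Charge balance with lithium (+1) requires 1 complex ion per 1 lithium.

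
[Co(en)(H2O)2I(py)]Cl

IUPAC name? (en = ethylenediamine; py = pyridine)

The 1 chloride counter-ion carries a total charge of -1, so each complex ion is 1+.
Ligand charges: 1×ethylenediamine (neutral), 1×iodo (-1 each), 2×aqua (neutral), 1×pyridine (neutral); total -1. So Co + (-1) = 1+, giving Co = +2.
Ligands are named alphabetically: aqua before ethylenediamine before iodo before pyridine.

diaqua(ethylenediamine)iodo(pyridine)cobalt(II) chloride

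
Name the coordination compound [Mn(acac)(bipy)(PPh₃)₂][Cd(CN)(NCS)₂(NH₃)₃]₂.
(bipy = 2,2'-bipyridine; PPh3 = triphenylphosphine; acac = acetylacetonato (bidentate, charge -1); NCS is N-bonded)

Cadmium is always +2 in its complexes; the anion's ligand charges sum to -3, so the complex anion is 1−.
With 2 anions per cation, the cation must be 2×1 = 2+.
Cation: ligand charges sum to -1; for the ion to be 2+, Mn = +3.

(acetylacetonato)(2,2'-bipyridine)bis(triphenylphosphine)manganese(III) triamminecyanodiisothiocyanatocadmate(II)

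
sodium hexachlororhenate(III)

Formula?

Ligands: 6 chloro (Cl, -1). Ligand charge sum = -6.
With Re in oxidation state +3, the complex ion is [Re...]^3−.
Charge balance with sodium (+1) requires 1 complex ion per 3 sodium.

Na3[ReCl6]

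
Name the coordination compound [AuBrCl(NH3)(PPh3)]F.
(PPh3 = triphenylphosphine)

amminebromochloro(triphenylphosphine)gold(III) fluoride

The 1 fluoride counter-ion carries a total charge of -1, so each complex ion is 1+.
Ligand charges: 1×triphenylphosphine (neutral), 1×chloro (-1 each), 1×ammine (neutral), 1×bromo (-1 each); total -2. So Au + (-2) = 1+, giving Au = +3.
Ligands are named alphabetically: ammine before bromo before chloro before triphenylphosphine.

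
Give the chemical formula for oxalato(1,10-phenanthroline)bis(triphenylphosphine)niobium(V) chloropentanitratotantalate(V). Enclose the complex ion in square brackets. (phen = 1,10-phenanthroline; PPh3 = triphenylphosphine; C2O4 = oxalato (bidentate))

[Nb(C2O4)(phen)(PPh3)2][TaCl(NO3)5]3

Cation [Nb…]: ligand charges -2, Nb(V) ⇒ ion charge 3+.
Anion [Ta…]: ligand charges -6, Ta(V) ⇒ ion charge 1−.
One 3+ cation requires 3 of the 1− anion.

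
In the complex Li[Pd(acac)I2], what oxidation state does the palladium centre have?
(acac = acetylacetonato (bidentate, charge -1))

1 lithium outside the brackets (+1 each) → the complex ion is 1−.
Ligand charges: 1×acac = -1; 2×I = -2; sum -3.
Pd + (-3) = 1− ⇒ Pd is +2.

+2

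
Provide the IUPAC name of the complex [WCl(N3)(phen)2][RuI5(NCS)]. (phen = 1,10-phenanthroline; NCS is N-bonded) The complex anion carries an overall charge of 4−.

azidochlorobis(1,10-phenanthroline)tungsten(VI) pentaiodoisothiocyanatoruthenate(II)

The complex anion is given as 4−; its ligand charges sum to -6, so Ru = +2.
A 1:1 salt means the cation carries the equal and opposite charge, 4+.
Cation: ligand charges sum to -2; for the ion to be 4+, W = +6.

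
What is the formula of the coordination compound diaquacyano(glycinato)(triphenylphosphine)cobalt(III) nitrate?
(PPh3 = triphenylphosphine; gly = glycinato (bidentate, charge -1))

Ligands: 1 triphenylphosphine (PPh3, neutral), 1 cyano (CN, -1), 2 aqua (H2O, neutral), 1 glycinato (gly, -1). Ligand charge sum = -2.
With Co in oxidation state +3, the complex ion is [Co...]^1+.
Charge balance with nitrate (-1) requires 1 complex ion per 1 nitrate.

[Co(CN)(gly)(H2O)2(PPh3)]NO3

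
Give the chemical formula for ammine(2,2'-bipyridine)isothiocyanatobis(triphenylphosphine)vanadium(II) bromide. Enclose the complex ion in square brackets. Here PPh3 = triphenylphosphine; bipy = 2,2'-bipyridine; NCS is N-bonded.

[V(bipy)(NCS)(NH3)(PPh3)2]Br

Ligands: 2 triphenylphosphine (PPh3, neutral), 1 2,2'-bipyridine (bipy, neutral), 1 ammine (NH3, neutral), 1 isothiocyanato (NCS, -1). Ligand charge sum = -1.
With V in oxidation state +2, the complex ion is [V...]^1+.
Charge balance with bromide (-1) requires 1 complex ion per 1 bromide.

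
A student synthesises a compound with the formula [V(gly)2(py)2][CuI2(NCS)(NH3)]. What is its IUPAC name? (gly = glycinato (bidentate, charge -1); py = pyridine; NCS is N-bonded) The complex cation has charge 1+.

bis(glycinato)bis(pyridine)vanadium(III) amminediiodoisothiocyanatocuprate(II)

Both ions are complex: the cation is named first with the plain metal name, the anion second with the -ate form; each ion's ligands are alphabetised independently.
The complex cation is given as 1+; its ligand charges sum to -2, so V = +3.
A 1:1 salt means the anion carries the equal and opposite charge, 1−.
Anion: ligand charges sum to -3; for the ion to be 1−, Cu = +2.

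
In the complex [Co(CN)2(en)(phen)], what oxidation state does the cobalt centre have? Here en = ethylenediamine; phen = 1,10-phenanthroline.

No counter-ion: the bracketed complex is neutral.
Ligand charges: 1×en neutral; 1×phen neutral; 2×CN = -2; sum -2.
Co + (-2) = 0 ⇒ Co is +2.

+2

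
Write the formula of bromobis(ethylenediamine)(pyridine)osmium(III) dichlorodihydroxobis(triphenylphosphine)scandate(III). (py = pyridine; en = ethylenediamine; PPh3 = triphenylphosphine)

Cation [Os…]: ligand charges -1, Os(III) ⇒ ion charge 2+.
Anion [Sc…]: ligand charges -4, Sc(III) ⇒ ion charge 1−.
One 2+ cation requires 2 of the 1− anion.

[OsBr(en)2(py)][ScCl2(OH)2(PPh3)2]2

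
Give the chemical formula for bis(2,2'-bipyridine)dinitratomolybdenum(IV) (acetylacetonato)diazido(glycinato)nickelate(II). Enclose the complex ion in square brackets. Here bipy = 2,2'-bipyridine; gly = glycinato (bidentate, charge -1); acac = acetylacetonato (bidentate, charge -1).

Cation [Mo…]: ligand charges -2, Mo(IV) ⇒ ion charge 2+.
Anion [Ni…]: ligand charges -4, Ni(II) ⇒ ion charge 2−.
One 2+ cation balances one 2− anion.

[Mo(bipy)2(NO3)2][Ni(acac)(gly)(N3)2]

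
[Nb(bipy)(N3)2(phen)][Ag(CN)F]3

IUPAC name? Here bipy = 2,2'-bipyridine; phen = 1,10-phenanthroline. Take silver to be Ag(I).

diazido(2,2'-bipyridine)(1,10-phenanthroline)niobium(V) cyanofluoroargentate(I)

Both ions are complex: the cation is named first with the plain metal name, the anion second with the -ate form; each ion's ligands are alphabetised independently.
Ag is given as +1; the anion's ligand charges sum to -2, so the complex anion is 1−.
With 3 anions per cation, the cation must be 3×1 = 3+.
Cation: ligand charges sum to -2; for the ion to be 3+, Nb = +5.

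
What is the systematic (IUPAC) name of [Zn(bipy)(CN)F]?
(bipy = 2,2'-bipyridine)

There is no counter-ion, so the complex is neutral overall.
Ligand charges: 1×cyano (-1 each), 1×fluoro (-1 each), 1×2,2'-bipyridine (neutral); total -2. So Zn + (-2) = 0, giving Zn = +2.
Ligands are named alphabetically: bipyridine before cyano before fluoro.

(2,2'-bipyridine)cyanofluorozinc(II)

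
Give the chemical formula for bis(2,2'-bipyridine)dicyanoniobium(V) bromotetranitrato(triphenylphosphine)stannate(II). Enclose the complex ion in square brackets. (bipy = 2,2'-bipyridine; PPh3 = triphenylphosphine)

Cation [Nb…]: ligand charges -2, Nb(V) ⇒ ion charge 3+.
Anion [Sn…]: ligand charges -5, Sn(II) ⇒ ion charge 3−.

[Nb(bipy)2(CN)2][SnBr(NO3)4(PPh3)]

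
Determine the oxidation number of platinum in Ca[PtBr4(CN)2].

+4

1 calcium outside the brackets (+2 each) → the complex ion is 2−.
Ligand charges: 2×CN = -2; 4×Br = -4; sum -6.
Pt + (-6) = 2− ⇒ Pt is +4.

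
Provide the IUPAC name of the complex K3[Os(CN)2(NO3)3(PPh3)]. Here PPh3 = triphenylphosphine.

potassium dicyanotrinitrato(triphenylphosphine)osmate(II)

The 3 potassium counter-ions carry a total charge of +3, so each complex ion is 3−.
Ligand charges: 1×triphenylphosphine (neutral), 2×cyano (-1 each), 3×nitrato (-1 each); total -5. So Os + (-5) = 3−, giving Os = +2.
The complex ion is anionic, so osmium takes the -ate form osmate(II).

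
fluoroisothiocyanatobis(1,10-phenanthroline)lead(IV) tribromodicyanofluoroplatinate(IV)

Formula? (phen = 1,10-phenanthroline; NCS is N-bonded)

Cation [Pb…]: ligand charges -2, Pb(IV) ⇒ ion charge 2+.
Anion [Pt…]: ligand charges -6, Pt(IV) ⇒ ion charge 2−.

[PbF(NCS)(phen)2][PtBr3(CN)2F]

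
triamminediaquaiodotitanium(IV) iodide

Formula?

[Ti(H2O)2I(NH3)3]I3

Ligands: 3 ammine (NH3, neutral), 1 iodo (I, -1), 2 aqua (H2O, neutral). Ligand charge sum = -1.
Charge balance with iodide (-1) requires 1 complex ion per 3 iodide.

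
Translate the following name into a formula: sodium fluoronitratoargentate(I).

Ligands: 1 fluoro (F, -1), 1 nitrato (NO3, -1). Ligand charge sum = -2.
Charge balance with sodium (+1) requires 1 complex ion per 1 sodium.

Na[AgF(NO3)]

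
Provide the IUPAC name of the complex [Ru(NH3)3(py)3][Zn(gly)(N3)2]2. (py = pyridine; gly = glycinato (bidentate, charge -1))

triamminetris(pyridine)ruthenium(II) diazido(glycinato)zincate(II)

Both ions are complex: the cation is named first with the plain metal name, the anion second with the -ate form; each ion's ligands are alphabetised independently.
Zinc is always +2 in its complexes; the anion's ligand charges sum to -3, so the complex anion is 1−.
With 2 anions per cation, the cation must be 2×1 = 2+.
Cation: ligand charges sum to 0; for the ion to be 2+, Ru = +2.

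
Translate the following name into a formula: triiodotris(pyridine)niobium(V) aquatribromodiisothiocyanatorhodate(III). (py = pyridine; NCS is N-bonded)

[NbI3(py)3][RhBr3(H2O)(NCS)2]

Cation [Nb…]: ligand charges -3, Nb(V) ⇒ ion charge 2+.
Anion [Rh…]: ligand charges -5, Rh(III) ⇒ ion charge 2−.
One 2+ cation balances one 2− anion.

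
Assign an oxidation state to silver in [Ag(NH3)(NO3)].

+1

No counter-ion: the bracketed complex is neutral.
Ligand charges: 1×NH3 neutral; 1×NO3 = -1; sum -1.
Ag + (-1) = 0 ⇒ Ag is +1.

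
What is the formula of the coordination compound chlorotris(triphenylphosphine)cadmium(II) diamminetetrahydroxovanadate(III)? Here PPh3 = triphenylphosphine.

Cation [Cd…]: ligand charges -1, Cd(II) ⇒ ion charge 1+.
Anion [V…]: ligand charges -4, V(III) ⇒ ion charge 1−.

[CdCl(PPh3)3][V(NH3)2(OH)4]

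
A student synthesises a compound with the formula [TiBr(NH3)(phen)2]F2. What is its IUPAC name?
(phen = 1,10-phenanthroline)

amminebromobis(1,10-phenanthroline)titanium(III) fluoride

The 2 fluoride counter-ions carry a total charge of -2, so each complex ion is 2+.
Ligand charges: 1×ammine (neutral), 2×1,10-phenanthroline (neutral), 1×bromo (-1 each); total -1. So Ti + (-1) = 2+, giving Ti = +3.
Ligands are named alphabetically: ammine before bromo before phenanthroline.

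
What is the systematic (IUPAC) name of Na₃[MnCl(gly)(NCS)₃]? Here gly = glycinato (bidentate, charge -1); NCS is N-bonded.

sodium chloro(glycinato)triisothiocyanatomanganate(II)

The 3 sodium counter-ions carry a total charge of +3, so each complex ion is 3−.
Ligand charges: 1×glycinato (-1 each), 1×chloro (-1 each), 3×isothiocyanato (-1 each); total -5. So Mn + (-5) = 3−, giving Mn = +2.
Ligands are named alphabetically: chloro before glycinato before isothiocyanato.
The complex ion is anionic, so manganese takes the -ate form manganate(II).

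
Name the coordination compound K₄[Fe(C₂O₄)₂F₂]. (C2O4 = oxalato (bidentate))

potassium difluorodioxalatoferrate(II)

The 4 potassium counter-ions carry a total charge of +4, so each complex ion is 4−.
Ligand charges: 2×oxalato (-2 each), 2×fluoro (-1 each); total -6. So Fe + (-6) = 4−, giving Fe = +2.
Ligands are named alphabetically: fluoro before oxalato.
The complex ion is anionic, so iron takes the -ate form ferrate(II).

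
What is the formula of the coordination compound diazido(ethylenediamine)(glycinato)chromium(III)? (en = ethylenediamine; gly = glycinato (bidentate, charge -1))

[Cr(en)(gly)(N3)2]

Ligands: 1 ethylenediamine (en, neutral), 1 glycinato (gly, -1), 2 azido (N3, -1). Ligand charge sum = -3.
With Cr in oxidation state +3, the complex ion is [Cr...].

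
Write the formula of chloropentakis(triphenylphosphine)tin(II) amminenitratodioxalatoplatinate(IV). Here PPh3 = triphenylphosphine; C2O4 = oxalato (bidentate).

Cation [Sn…]: ligand charges -1, Sn(II) ⇒ ion charge 1+.
Anion [Pt…]: ligand charges -5, Pt(IV) ⇒ ion charge 1−.
One 1+ cation balances one 1− anion.

[SnCl(PPh3)5][Pt(C2O4)2(NH3)(NO3)]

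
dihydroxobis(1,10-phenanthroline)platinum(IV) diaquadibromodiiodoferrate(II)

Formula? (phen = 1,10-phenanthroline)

[Pt(OH)2(phen)2][FeBr2(H2O)2I2]

Cation [Pt…]: ligand charges -2, Pt(IV) ⇒ ion charge 2+.
Anion [Fe…]: ligand charges -4, Fe(II) ⇒ ion charge 2−.
One 2+ cation balances one 2− anion.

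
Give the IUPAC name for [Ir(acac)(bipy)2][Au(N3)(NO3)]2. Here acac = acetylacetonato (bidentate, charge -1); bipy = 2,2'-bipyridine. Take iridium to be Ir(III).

(acetylacetonato)bis(2,2'-bipyridine)iridium(III) azidonitratoaurate(I)

Both ions are complex: the cation is named first with the plain metal name, the anion second with the -ate form; each ion's ligands are alphabetised independently.
Ir is given as +3; the cation's ligand charges sum to -1, so the complex cation is 2+.
With 2 anions per cation, each anion must be 2/2 = 1−.
Anion: ligand charges sum to -2; for the ion to be 1−, Au = +1.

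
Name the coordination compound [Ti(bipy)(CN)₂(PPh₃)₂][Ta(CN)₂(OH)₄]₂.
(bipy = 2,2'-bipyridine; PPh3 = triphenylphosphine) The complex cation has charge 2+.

Both ions are complex: the cation is named first with the plain metal name, the anion second with the -ate form; each ion's ligands are alphabetised independently.
The complex cation is given as 2+; its ligand charges sum to -2, so Ti = +4.
With 2 anions per cation, each anion must be 2/2 = 1−.
Anion: ligand charges sum to -6; for the ion to be 1−, Ta = +5.

(2,2'-bipyridine)dicyanobis(triphenylphosphine)titanium(IV) dicyanotetrahydroxotantalate(V)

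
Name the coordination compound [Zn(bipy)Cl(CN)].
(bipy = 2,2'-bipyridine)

There is no counter-ion, so the complex is neutral overall.
Ligand charges: 1×cyano (-1 each), 1×2,2'-bipyridine (neutral), 1×chloro (-1 each); total -2. So Zn + (-2) = 0, giving Zn = +2.
Ligands are named alphabetically: bipyridine before chloro before cyano.

(2,2'-bipyridine)chlorocyanozinc(II)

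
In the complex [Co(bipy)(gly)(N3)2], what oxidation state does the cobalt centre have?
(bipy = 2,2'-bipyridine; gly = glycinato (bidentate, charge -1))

+3

No counter-ion: the bracketed complex is neutral.
Ligand charges: 1×bipy neutral; 1×gly = -1; 2×N3 = -2; sum -3.
Co + (-3) = 0 ⇒ Co is +3.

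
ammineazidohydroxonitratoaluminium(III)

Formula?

Ligands: 1 azido (N3, -1), 1 ammine (NH3, neutral), 1 nitrato (NO3, -1), 1 hydroxo (OH, -1). Ligand charge sum = -3.
With Al in oxidation state +3, the complex ion is [Al...].

[Al(N3)(NH3)(NO3)(OH)]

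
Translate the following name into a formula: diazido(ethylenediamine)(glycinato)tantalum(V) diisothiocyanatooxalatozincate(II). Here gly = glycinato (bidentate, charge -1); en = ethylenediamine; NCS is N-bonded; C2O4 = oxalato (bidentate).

Cation [Ta…]: ligand charges -3, Ta(V) ⇒ ion charge 2+.
Anion [Zn…]: ligand charges -4, Zn(II) ⇒ ion charge 2−.
One 2+ cation balances one 2− anion.

[Ta(en)(gly)(N3)2][Zn(C2O4)(NCS)2]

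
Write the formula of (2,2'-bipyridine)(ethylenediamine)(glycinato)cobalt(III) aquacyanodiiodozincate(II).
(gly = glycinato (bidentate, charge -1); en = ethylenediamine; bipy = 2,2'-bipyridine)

[Co(bipy)(en)(gly)][Zn(CN)(H2O)I2]2

Cation [Co…]: ligand charges -1, Co(III) ⇒ ion charge 2+.
Anion [Zn…]: ligand charges -3, Zn(II) ⇒ ion charge 1−.
One 2+ cation requires 2 of the 1− anion.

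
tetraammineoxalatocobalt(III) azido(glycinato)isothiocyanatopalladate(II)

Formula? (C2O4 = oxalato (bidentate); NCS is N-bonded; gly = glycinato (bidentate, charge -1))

[Co(C2O4)(NH3)4][Pd(gly)(N3)(NCS)]

Cation [Co…]: ligand charges -2, Co(III) ⇒ ion charge 1+.
Anion [Pd…]: ligand charges -3, Pd(II) ⇒ ion charge 1−.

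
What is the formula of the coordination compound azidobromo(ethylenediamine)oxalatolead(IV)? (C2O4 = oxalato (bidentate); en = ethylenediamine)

[PbBr(C2O4)(en)(N3)]

Ligands: 1 bromo (Br, -1), 1 oxalato (C2O4, -2), 1 ethylenediamine (en, neutral), 1 azido (N3, -1). Ligand charge sum = -4.
With Pb in oxidation state +4, the complex ion is [Pb...].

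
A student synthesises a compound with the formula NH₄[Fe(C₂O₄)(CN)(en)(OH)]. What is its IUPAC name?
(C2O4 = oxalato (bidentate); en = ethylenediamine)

The 1 ammonium counter-ion carries a total charge of +1, so each complex ion is 1−.
Ligand charges: 1×hydroxo (-1 each), 1×oxalato (-2 each), 1×ethylenediamine (neutral), 1×cyano (-1 each); total -4. So Fe + (-4) = 1−, giving Fe = +3.
Ligands are named alphabetically: cyano before ethylenediamine before hydroxo before oxalato.
The complex ion is anionic, so iron takes the -ate form ferrate(III).

ammonium cyano(ethylenediamine)hydroxooxalatoferrate(III)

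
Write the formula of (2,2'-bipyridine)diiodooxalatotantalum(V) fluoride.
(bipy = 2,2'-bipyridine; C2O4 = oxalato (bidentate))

Ligands: 2 iodo (I, -1), 1 2,2'-bipyridine (bipy, neutral), 1 oxalato (C2O4, -2). Ligand charge sum = -4.
With Ta in oxidation state +5, the complex ion is [Ta...]^1+.
Charge balance with fluoride (-1) requires 1 complex ion per 1 fluoride.

[Ta(bipy)(C2O4)I2]F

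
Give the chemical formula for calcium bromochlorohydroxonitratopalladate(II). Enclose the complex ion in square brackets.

Ca[PdBrCl(NO3)(OH)]

Ligands: 1 chloro (Cl, -1), 1 hydroxo (OH, -1), 1 bromo (Br, -1), 1 nitrato (NO3, -1). Ligand charge sum = -4.
Charge balance with calcium (+2) requires 1 complex ion per 1 calcium.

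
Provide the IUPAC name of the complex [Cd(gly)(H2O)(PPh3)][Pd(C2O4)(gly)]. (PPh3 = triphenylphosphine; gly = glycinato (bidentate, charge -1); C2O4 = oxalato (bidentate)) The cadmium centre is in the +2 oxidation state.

Cd is given as +2; the cation's ligand charges sum to -1, so the complex cation is 1+.
A 1:1 salt means the anion carries the equal and opposite charge, 1−.
Anion: ligand charges sum to -3; for the ion to be 1−, Pd = +2.

aqua(glycinato)(triphenylphosphine)cadmium(II) (glycinato)oxalatopalladate(II)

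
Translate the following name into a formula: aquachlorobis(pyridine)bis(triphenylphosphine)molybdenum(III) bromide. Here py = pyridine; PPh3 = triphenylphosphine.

Ligands: 2 pyridine (py, neutral), 1 aqua (H2O, neutral), 2 triphenylphosphine (PPh3, neutral), 1 chloro (Cl, -1). Ligand charge sum = -1.
Charge balance with bromide (-1) requires 1 complex ion per 2 bromide.

[MoCl(H2O)(PPh3)2(py)2]Br2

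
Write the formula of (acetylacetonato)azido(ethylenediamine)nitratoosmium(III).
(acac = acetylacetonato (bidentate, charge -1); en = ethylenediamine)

[Os(acac)(en)(N3)(NO3)]

Ligands: 1 acetylacetonato (acac, -1), 1 azido (N3, -1), 1 nitrato (NO3, -1), 1 ethylenediamine (en, neutral). Ligand charge sum = -3.
With Os in oxidation state +3, the complex ion is [Os...].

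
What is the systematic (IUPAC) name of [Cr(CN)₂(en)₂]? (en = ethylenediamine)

dicyanobis(ethylenediamine)chromium(II)

There is no counter-ion, so the complex is neutral overall.
Ligand charges: 2×ethylenediamine (neutral), 2×cyano (-1 each); total -2. So Cr + (-2) = 0, giving Cr = +2.
Ligands are named alphabetically: cyano before ethylenediamine.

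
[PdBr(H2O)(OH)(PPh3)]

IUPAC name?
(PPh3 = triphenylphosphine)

aquabromohydroxo(triphenylphosphine)palladium(II)

There is no counter-ion, so the complex is neutral overall.
Ligand charges: 1×hydroxo (-1 each), 1×bromo (-1 each), 1×aqua (neutral), 1×triphenylphosphine (neutral); total -2. So Pd + (-2) = 0, giving Pd = +2.
Ligands are named alphabetically: aqua before bromo before hydroxo before triphenylphosphine.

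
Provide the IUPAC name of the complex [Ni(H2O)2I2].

There is no counter-ion, so the complex is neutral overall.
Ligand charges: 2×aqua (neutral), 2×iodo (-1 each); total -2. So Ni + (-2) = 0, giving Ni = +2.
Ligands are named alphabetically: aqua before iodo.

diaquadiiodonickel(II)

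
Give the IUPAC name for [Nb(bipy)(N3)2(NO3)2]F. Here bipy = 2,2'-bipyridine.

The 1 fluoride counter-ion carries a total charge of -1, so each complex ion is 1+.
Ligand charges: 1×2,2'-bipyridine (neutral), 2×azido (-1 each), 2×nitrato (-1 each); total -4. So Nb + (-4) = 1+, giving Nb = +5.
Ligands are named alphabetically: azido before bipyridine before nitrato.

diazido(2,2'-bipyridine)dinitratoniobium(V) fluoride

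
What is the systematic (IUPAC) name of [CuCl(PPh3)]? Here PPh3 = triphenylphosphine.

There is no counter-ion, so the complex is neutral overall.
Ligand charges: 1×chloro (-1 each), 1×triphenylphosphine (neutral); total -1. So Cu + (-1) = 0, giving Cu = +1.
Ligands are named alphabetically: chloro before triphenylphosphine.

chloro(triphenylphosphine)copper(I)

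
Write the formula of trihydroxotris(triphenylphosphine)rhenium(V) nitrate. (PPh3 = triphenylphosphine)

Ligands: 3 hydroxo (OH, -1), 3 triphenylphosphine (PPh3, neutral). Ligand charge sum = -3.
With Re in oxidation state +5, the complex ion is [Re...]^2+.
Charge balance with nitrate (-1) requires 1 complex ion per 2 nitrate.

[Re(OH)3(PPh3)3](NO3)2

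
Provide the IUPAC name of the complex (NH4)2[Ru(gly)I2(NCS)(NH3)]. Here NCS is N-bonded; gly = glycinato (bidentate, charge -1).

ammonium ammine(glycinato)diiodoisothiocyanatoruthenate(II)

The 2 ammonium counter-ions carry a total charge of +2, so each complex ion is 2−.
Ligand charges: 1×isothiocyanato (-1 each), 1×glycinato (-1 each), 1×ammine (neutral), 2×iodo (-1 each); total -4. So Ru + (-4) = 2−, giving Ru = +2.
Ligands are named alphabetically: ammine before glycinato before iodo before isothiocyanato.
The complex ion is anionic, so ruthenium takes the -ate form ruthenate(II).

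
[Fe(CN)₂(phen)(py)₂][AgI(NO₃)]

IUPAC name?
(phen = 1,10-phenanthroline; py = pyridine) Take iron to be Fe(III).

dicyano(1,10-phenanthroline)bis(pyridine)iron(III) iodonitratoargentate(I)

Both ions are complex: the cation is named first with the plain metal name, the anion second with the -ate form; each ion's ligands are alphabetised independently.
Fe is given as +3; the cation's ligand charges sum to -2, so the complex cation is 1+.
A 1:1 salt means the anion carries the equal and opposite charge, 1−.
Anion: ligand charges sum to -2; for the ion to be 1−, Ag = +1.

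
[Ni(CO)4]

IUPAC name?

There is no counter-ion, so the complex is neutral overall.
Ligand charges: 4×carbonyl (neutral); total 0. So Ni + (0) = 0, giving Ni = 0.

tetracarbonylnickel(0)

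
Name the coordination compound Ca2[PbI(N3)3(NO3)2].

The 2 calcium counter-ions carry a total charge of +4, so each complex ion is 4−.
Ligand charges: 1×iodo (-1 each), 3×azido (-1 each), 2×nitrato (-1 each); total -6. So Pb + (-6) = 4−, giving Pb = +2.
Ligands are named alphabetically: azido before iodo before nitrato.
The complex ion is anionic, so lead takes the -ate form plumbate(II).

calcium triazidoiododinitratoplumbate(II)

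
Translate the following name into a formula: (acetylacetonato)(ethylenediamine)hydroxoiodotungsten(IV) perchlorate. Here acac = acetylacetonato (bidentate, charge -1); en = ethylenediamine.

[W(acac)(en)I(OH)]ClO4

Ligands: 1 hydroxo (OH, -1), 1 acetylacetonato (acac, -1), 1 iodo (I, -1), 1 ethylenediamine (en, neutral). Ligand charge sum = -3.
Charge balance with perchlorate (-1) requires 1 complex ion per 1 perchlorate.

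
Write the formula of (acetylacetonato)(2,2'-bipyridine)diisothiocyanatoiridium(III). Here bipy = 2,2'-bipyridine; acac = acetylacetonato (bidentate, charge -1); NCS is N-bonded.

Ligands: 1 2,2'-bipyridine (bipy, neutral), 1 acetylacetonato (acac, -1), 2 isothiocyanato (NCS, -1). Ligand charge sum = -3.
With Ir in oxidation state +3, the complex ion is [Ir...].

[Ir(acac)(bipy)(NCS)2]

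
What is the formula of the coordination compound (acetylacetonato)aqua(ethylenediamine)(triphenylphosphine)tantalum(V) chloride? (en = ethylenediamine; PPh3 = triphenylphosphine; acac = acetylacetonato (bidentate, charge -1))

Ligands: 1 aqua (H2O, neutral), 1 ethylenediamine (en, neutral), 1 triphenylphosphine (PPh3, neutral), 1 acetylacetonato (acac, -1). Ligand charge sum = -1.
With Ta in oxidation state +5, the complex ion is [Ta...]^4+.
Charge balance with chloride (-1) requires 1 complex ion per 4 chloride.

[Ta(acac)(en)(H2O)(PPh3)]Cl4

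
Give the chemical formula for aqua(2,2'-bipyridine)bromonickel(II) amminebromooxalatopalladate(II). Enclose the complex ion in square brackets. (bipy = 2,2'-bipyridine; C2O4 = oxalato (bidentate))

[Ni(bipy)Br(H2O)][PdBr(C2O4)(NH3)]

Cation [Ni…]: ligand charges -1, Ni(II) ⇒ ion charge 1+.
Anion [Pd…]: ligand charges -3, Pd(II) ⇒ ion charge 1−.
One 1+ cation balances one 1− anion.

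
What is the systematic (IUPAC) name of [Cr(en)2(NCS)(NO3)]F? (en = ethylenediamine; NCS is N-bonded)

The 1 fluoride counter-ion carries a total charge of -1, so each complex ion is 1+.
Ligand charges: 1×nitrato (-1 each), 2×ethylenediamine (neutral), 1×isothiocyanato (-1 each); total -2. So Cr + (-2) = 1+, giving Cr = +3.
Ligands are named alphabetically: ethylenediamine before isothiocyanato before nitrato.

bis(ethylenediamine)isothiocyanatonitratochromium(III) fluoride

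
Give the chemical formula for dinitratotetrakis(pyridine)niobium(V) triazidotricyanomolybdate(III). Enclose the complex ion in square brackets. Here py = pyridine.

[Nb(NO3)2(py)4][Mo(CN)3(N3)3]

Cation [Nb…]: ligand charges -2, Nb(V) ⇒ ion charge 3+.
Anion [Mo…]: ligand charges -6, Mo(III) ⇒ ion charge 3−.
One 3+ cation balances one 3− anion.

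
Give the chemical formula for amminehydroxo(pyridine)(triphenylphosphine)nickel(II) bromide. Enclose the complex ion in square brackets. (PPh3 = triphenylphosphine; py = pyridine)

[Ni(NH3)(OH)(PPh3)(py)]Br

Ligands: 1 hydroxo (OH, -1), 1 triphenylphosphine (PPh3, neutral), 1 ammine (NH3, neutral), 1 pyridine (py, neutral). Ligand charge sum = -1.
Charge balance with bromide (-1) requires 1 complex ion per 1 bromide.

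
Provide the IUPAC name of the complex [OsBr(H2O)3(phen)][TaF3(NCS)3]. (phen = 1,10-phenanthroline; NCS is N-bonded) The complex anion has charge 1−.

Both ions are complex: the cation is named first with the plain metal name, the anion second with the -ate form; each ion's ligands are alphabetised independently.
The complex anion is given as 1−; its ligand charges sum to -6, so Ta = +5.
A 1:1 salt means the cation carries the equal and opposite charge, 1+.
Cation: ligand charges sum to -1; for the ion to be 1+, Os = +2.

triaquabromo(1,10-phenanthroline)osmium(II) trifluorotriisothiocyanatotantalate(V)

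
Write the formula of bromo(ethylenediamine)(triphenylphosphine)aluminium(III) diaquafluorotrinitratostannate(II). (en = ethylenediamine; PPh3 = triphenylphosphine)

Cation [Al…]: ligand charges -1, Al(III) ⇒ ion charge 2+.
Anion [Sn…]: ligand charges -4, Sn(II) ⇒ ion charge 2−.
One 2+ cation balances one 2− anion.

[AlBr(en)(PPh3)][SnF(H2O)2(NO3)3]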